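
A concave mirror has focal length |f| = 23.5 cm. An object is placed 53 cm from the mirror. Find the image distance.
f = +23.5 cm (concave); 1/di = 1/f − 1/do → di = 42.22 cm (real image, in front of mirror)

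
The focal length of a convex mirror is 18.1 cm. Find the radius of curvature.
R = 2|f| = 36.2 cm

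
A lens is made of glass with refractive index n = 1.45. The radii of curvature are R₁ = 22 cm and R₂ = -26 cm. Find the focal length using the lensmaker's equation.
1/f = (n − 1)(1/R₁ − 1/R₂) → f = 26.48 cm (converging lens)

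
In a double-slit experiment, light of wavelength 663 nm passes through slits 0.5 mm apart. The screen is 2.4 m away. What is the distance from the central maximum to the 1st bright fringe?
y = mλL/d = 3.182 mm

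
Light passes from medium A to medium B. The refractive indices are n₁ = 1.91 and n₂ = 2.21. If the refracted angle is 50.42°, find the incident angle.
sin θ₁ = (n₂/n₁)·sin θ₂ → θ₁ = 63.1°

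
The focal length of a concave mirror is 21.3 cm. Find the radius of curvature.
R = 2|f| = 42.6 cm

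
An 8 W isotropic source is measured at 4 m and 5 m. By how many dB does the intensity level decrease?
Δβ = 20·log₁₀(r₂/r₁) = 1.938 dB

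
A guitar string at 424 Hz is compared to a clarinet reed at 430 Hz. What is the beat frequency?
6 Hz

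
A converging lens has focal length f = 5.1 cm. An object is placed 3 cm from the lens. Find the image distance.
1/di = 1/f − 1/do → di = -7.286 cm (virtual image)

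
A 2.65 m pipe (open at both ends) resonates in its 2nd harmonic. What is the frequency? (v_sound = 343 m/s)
fₙ = nv/(2L) = 129.4 Hz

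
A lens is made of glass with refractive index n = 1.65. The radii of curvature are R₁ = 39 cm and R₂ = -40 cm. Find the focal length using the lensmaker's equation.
1/f = (n − 1)(1/R₁ − 1/R₂) → f = 30.38 cm (converging lens)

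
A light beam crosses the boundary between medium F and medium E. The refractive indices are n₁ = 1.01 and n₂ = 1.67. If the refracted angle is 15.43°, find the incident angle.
sin θ₁ = (n₂/n₁)·sin θ₂ → θ₁ = 26.1°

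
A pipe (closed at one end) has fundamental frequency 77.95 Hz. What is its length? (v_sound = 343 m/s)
L = v/(4f₁) = 1.1 m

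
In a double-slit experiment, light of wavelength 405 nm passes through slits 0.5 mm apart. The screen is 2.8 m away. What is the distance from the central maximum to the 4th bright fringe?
y = mλL/d = 9.072 mm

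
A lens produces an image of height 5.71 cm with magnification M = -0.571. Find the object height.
ho = |hi|/|M| = 10 cm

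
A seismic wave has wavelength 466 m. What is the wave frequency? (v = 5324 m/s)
f = v/λ = 11.42 Hz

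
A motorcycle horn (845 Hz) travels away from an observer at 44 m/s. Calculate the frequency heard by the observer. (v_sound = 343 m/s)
f_obs = f·v/(v + v_s) = 748.9 Hz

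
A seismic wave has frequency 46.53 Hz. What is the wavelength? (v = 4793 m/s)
λ = v/f = 103 m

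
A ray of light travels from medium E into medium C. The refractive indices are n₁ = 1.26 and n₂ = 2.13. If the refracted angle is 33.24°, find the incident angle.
sin θ₁ = (n₂/n₁)·sin θ₂ → θ₁ = 67.92°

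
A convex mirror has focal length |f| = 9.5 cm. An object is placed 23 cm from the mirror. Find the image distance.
f = −9.5 cm (convex); 1/di = 1/f − 1/do → di = -6.723 cm (virtual image, behind mirror)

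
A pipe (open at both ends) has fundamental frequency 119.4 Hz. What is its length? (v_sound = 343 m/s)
L = v/(2f₁) = 1.436 m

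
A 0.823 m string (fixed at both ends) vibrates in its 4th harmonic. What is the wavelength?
λₙ = 2L/n = 0.4115 m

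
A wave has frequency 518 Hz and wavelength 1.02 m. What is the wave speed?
v = fλ = 528.4 m/s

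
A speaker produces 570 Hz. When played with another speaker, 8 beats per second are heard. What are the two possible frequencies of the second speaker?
f₂ = 570 ± 8 Hz → 578 Hz or 562 Hz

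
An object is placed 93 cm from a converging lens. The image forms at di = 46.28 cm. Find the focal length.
1/f = 1/do + 1/di → f = 30.9 cm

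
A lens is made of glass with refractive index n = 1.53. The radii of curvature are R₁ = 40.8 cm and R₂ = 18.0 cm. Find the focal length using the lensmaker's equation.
1/f = (n − 1)(1/R₁ − 1/R₂) → f = -60.77 cm (diverging lens)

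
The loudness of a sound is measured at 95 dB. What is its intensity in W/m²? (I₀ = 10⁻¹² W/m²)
I = I₀·10^(β/10) = 3.16 × 10⁻³ W/m²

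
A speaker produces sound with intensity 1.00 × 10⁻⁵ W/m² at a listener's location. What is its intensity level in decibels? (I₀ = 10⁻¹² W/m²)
β = 10·log₁₀(I/I₀) = 70 dB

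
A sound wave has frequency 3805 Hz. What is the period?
T = 1/f = 2.628 × 10⁻⁴ s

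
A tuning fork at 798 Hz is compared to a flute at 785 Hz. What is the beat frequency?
13 Hz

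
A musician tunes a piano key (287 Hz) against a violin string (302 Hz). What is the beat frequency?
15 Hz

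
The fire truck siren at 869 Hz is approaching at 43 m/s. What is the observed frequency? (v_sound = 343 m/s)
f_obs = f·v/(v − v_s) = 993.6 Hz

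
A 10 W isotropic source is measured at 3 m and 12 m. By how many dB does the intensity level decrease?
Δβ = 20·log₁₀(r₂/r₁) = 12.04 dB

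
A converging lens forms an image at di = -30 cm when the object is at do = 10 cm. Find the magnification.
M = −di/do = 3 (upright image)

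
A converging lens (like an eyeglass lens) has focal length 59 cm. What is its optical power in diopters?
P = 1/f = 1.695 D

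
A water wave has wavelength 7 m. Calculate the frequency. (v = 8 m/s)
f = v/λ = 1.143 Hz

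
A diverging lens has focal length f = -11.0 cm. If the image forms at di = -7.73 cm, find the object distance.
1/do = 1/f − 1/di → do = 26 cm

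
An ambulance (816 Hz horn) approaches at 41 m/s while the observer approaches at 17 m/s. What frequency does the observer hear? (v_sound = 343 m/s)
f_obs = f·(v + v_o)/(v − v_s) = 972.7 Hz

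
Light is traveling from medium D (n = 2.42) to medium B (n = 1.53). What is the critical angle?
θc = arcsin(n₂/n₁) = 39.21°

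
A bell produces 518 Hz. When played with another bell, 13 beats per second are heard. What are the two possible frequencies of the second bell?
f₂ = 518 ± 13 Hz → 531 Hz or 505 Hz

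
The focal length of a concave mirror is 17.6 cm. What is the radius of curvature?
R = 2|f| = 35.2 cm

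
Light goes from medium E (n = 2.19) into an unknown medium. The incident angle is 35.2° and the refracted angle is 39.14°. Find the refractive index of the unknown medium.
n₂ = n₁·sin θ₁ / sin θ₂ = 2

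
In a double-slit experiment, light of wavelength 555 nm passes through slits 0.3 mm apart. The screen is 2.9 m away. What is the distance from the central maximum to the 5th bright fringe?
y = mλL/d = 26.83 mm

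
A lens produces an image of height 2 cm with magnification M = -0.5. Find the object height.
ho = |hi|/|M| = 4 cm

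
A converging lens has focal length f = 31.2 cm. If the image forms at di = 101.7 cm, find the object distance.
1/do = 1/f − 1/di → do = 45.01 cm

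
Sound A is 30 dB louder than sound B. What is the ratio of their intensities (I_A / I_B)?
I_A/I_B = 10^(Δβ/10) = 1000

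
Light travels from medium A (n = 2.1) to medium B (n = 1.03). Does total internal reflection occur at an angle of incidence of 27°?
θc = arcsin(n₂/n₁) = 29.37°; 27° < θc, so no — the ray refracts.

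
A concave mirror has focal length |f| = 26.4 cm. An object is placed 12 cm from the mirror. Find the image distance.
f = +26.4 cm (concave); 1/di = 1/f − 1/do → di = -22 cm (virtual image, behind mirror)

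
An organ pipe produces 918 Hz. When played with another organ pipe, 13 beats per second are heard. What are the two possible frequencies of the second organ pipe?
f₂ = 918 ± 13 Hz → 931 Hz or 905 Hz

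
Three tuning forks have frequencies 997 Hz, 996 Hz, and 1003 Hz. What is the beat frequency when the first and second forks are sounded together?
1 Hz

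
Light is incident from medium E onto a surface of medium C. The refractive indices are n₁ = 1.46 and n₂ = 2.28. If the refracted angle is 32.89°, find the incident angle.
sin θ₁ = (n₂/n₁)·sin θ₂ → θ₁ = 58°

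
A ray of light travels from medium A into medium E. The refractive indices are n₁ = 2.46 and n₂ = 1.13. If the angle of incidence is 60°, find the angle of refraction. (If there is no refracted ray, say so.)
sin θ₂ = (n₁/n₂)·sin θ₁ = 1.885 > 1, so there is no refracted ray — the light undergoes total internal reflection.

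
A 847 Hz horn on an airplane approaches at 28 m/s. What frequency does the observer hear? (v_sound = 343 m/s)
f_obs = f·v/(v − v_s) = 922.3 Hz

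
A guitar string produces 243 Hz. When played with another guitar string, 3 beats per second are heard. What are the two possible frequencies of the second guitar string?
f₂ = 243 ± 3 Hz → 246 Hz or 240 Hz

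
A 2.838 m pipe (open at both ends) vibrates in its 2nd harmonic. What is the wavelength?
λₙ = 2L/n = 2.838 m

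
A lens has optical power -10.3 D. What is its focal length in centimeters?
f = 1/P = -9.709 cm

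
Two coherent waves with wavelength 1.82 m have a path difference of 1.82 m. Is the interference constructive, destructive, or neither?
constructive — path difference = 1λ, a whole number of wavelengths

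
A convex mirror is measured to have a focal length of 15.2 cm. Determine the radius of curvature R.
R = 2|f| = 30.4 cm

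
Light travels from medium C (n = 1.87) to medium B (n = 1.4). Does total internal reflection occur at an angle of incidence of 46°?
θc = arcsin(n₂/n₁) = 48.47°; 46° < θc, so no — the ray refracts.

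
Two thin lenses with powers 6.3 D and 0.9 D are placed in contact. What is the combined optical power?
P_total = P₁ + P₂ = 7.2 D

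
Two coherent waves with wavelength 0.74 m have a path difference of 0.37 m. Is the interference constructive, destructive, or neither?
destructive — path difference = 0.5λ, an odd multiple of λ/2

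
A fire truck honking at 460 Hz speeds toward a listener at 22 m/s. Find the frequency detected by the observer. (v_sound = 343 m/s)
f_obs = f·v/(v − v_s) = 491.5 Hz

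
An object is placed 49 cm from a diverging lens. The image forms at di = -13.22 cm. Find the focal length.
1/f = 1/do + 1/di → f = -18.1 cm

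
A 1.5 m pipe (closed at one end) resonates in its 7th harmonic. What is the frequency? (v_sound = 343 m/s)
fₙ = nv/(4L) = 400.2 Hz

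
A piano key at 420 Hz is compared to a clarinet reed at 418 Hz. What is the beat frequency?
2 Hz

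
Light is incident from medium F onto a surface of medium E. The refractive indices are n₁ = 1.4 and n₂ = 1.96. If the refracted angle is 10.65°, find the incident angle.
sin θ₁ = (n₂/n₁)·sin θ₂ → θ₁ = 14.99°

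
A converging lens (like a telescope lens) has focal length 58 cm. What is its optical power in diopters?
P = 1/f = 1.724 D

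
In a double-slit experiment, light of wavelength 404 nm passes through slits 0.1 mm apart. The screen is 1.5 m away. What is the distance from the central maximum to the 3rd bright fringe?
y = mλL/d = 18.18 mm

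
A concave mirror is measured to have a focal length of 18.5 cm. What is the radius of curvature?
R = 2|f| = 37 cm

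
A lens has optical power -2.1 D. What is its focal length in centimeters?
f = 1/P = -47.62 cm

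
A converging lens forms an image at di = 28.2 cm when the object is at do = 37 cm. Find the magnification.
M = −di/do = -0.7622 (inverted image)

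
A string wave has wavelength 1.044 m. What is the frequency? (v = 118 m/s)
f = v/λ = 113 Hz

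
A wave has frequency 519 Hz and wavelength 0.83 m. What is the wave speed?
v = fλ = 430.8 m/s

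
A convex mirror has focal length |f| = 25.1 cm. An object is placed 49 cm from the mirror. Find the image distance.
f = −25.1 cm (convex); 1/di = 1/f − 1/do → di = -16.6 cm (virtual image, behind mirror)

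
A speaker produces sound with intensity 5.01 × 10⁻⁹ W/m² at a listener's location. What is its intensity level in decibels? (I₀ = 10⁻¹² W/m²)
β = 10·log₁₀(I/I₀) = 37 dB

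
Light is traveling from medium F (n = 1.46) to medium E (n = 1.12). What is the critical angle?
θc = arcsin(n₂/n₁) = 50.1°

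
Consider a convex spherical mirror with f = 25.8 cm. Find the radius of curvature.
R = 2|f| = 51.6 cm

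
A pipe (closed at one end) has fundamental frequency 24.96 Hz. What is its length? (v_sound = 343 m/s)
L = v/(4f₁) = 3.435 m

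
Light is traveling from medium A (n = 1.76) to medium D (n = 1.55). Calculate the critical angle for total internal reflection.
θc = arcsin(n₂/n₁) = 61.72°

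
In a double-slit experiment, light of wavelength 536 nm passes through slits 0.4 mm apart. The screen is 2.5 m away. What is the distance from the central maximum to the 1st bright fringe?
y = mλL/d = 3.35 mm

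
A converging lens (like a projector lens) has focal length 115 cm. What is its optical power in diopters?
P = 1/f = 0.8696 D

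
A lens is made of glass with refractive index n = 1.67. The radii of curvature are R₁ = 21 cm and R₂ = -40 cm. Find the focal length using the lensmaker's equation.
1/f = (n − 1)(1/R₁ − 1/R₂) → f = 20.55 cm (converging lens)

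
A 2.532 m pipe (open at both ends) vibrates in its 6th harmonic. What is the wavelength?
λₙ = 2L/n = 0.844 m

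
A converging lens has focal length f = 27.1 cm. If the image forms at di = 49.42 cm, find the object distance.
1/do = 1/f − 1/di → do = 60 cm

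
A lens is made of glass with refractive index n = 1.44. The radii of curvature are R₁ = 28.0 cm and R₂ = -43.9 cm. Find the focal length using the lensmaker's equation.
1/f = (n − 1)(1/R₁ − 1/R₂) → f = 38.85 cm (converging lens)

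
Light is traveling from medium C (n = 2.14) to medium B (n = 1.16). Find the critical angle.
θc = arcsin(n₂/n₁) = 32.82°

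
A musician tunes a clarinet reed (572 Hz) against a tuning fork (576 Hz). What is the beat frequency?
4 Hz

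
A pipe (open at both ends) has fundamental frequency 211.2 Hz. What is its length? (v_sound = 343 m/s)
L = v/(2f₁) = 0.812 m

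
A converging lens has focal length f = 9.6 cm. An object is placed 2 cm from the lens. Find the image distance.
1/di = 1/f − 1/do → di = -2.526 cm (virtual image)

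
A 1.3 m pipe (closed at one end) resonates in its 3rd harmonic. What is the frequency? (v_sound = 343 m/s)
fₙ = nv/(4L) = 197.9 Hz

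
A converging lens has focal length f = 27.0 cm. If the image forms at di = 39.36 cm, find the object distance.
1/do = 1/f − 1/di → do = 85.98 cm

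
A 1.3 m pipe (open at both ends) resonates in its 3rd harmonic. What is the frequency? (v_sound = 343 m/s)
fₙ = nv/(2L) = 395.8 Hz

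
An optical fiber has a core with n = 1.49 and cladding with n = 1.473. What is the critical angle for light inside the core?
θc = arcsin(n_cladding/n_core) = 81.34°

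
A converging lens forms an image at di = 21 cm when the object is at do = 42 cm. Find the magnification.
M = −di/do = -0.5 (inverted image)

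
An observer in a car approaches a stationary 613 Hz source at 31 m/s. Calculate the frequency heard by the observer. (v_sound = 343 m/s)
f_obs = f·(v + v_o)/v = 668.4 Hz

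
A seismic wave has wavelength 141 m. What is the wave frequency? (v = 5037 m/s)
f = v/λ = 35.72 Hz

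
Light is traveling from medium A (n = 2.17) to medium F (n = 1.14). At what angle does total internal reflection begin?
θc = arcsin(n₂/n₁) = 31.69°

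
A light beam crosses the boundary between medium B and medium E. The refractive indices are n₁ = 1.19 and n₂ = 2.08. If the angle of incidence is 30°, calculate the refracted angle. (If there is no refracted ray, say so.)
sin θ₂ = (n₁/n₂)·sin θ₁ = 0.2861 → θ₂ = 16.62°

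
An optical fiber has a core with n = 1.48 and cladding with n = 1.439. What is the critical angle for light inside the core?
θc = arcsin(n_cladding/n_core) = 76.48°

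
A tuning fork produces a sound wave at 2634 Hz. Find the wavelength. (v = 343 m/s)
λ = v/f = 0.1302 m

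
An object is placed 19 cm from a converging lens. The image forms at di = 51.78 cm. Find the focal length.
1/f = 1/do + 1/di → f = 13.9 cm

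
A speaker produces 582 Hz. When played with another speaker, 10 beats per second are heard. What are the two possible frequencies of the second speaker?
f₂ = 582 ± 10 Hz → 592 Hz or 572 Hz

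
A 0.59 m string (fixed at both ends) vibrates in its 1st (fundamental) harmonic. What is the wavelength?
λₙ = 2L/n = 1.18 m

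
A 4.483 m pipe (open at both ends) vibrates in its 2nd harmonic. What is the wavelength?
λₙ = 2L/n = 4.483 m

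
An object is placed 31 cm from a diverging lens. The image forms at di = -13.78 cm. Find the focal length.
1/f = 1/do + 1/di → f = -24.81 cm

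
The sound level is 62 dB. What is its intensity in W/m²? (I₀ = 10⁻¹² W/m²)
I = I₀·10^(β/10) = 1.58 × 10⁻⁶ W/m²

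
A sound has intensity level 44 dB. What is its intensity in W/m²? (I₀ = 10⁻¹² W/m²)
I = I₀·10^(β/10) = 2.51 × 10⁻⁸ W/m²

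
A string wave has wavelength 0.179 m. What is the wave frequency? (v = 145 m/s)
f = v/λ = 810.1 Hz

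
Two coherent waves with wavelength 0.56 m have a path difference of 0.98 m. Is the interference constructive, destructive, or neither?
neither (partial) — path difference = 1.75λ, neither a whole number of wavelengths nor an odd multiple of λ/2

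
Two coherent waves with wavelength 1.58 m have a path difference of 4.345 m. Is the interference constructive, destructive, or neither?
neither (partial) — path difference = 2.75λ, neither a whole number of wavelengths nor an odd multiple of λ/2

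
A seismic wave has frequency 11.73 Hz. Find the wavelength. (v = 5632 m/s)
λ = v/f = 480.1 m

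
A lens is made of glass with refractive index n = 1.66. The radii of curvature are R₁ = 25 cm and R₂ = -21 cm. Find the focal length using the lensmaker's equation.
1/f = (n − 1)(1/R₁ − 1/R₂) → f = 17.29 cm (converging lens)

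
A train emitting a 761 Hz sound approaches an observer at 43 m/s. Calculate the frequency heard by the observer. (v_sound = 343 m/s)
f_obs = f·v/(v − v_s) = 870.1 Hz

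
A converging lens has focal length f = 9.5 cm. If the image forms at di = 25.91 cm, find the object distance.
1/do = 1/f − 1/di → do = 15 cm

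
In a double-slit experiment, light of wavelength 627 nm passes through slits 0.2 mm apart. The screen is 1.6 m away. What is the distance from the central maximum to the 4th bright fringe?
y = mλL/d = 20.06 mm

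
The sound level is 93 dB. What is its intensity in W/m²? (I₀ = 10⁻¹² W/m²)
I = I₀·10^(β/10) = 2.00 × 10⁻³ W/m²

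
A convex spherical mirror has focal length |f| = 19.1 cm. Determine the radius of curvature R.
R = 2|f| = 38.2 cm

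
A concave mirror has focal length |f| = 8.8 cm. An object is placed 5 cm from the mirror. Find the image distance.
f = +8.8 cm (concave); 1/di = 1/f − 1/do → di = -11.58 cm (virtual image, behind mirror)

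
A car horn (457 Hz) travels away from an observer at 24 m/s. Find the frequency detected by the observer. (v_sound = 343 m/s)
f_obs = f·v/(v + v_s) = 427.1 Hz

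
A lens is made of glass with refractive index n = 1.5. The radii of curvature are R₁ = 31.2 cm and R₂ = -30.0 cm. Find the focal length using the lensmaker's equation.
1/f = (n − 1)(1/R₁ − 1/R₂) → f = 30.59 cm (converging lens)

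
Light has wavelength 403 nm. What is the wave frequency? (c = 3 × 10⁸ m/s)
f = c/λ = 7.444 × 10¹⁴ Hz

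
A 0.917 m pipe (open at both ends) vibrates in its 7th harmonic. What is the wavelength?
λₙ = 2L/n = 0.262 m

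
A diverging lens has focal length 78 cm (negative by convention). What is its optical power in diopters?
P = 1/f = -1.282 D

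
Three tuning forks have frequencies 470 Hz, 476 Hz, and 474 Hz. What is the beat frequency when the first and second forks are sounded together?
6 Hz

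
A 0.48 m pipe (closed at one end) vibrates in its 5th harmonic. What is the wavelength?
λₙ = 4L/n = 0.384 m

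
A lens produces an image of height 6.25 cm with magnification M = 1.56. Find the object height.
ho = |hi|/|M| = 4.006 cm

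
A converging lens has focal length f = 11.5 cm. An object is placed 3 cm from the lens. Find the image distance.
1/di = 1/f − 1/do → di = -4.059 cm (virtual image)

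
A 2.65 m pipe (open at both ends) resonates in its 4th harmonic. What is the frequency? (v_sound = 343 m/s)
fₙ = nv/(2L) = 258.9 Hz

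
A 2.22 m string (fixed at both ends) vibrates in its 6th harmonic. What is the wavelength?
λₙ = 2L/n = 0.74 m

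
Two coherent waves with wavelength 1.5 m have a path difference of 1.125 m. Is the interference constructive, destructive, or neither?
neither (partial) — path difference = 0.75λ, neither a whole number of wavelengths nor an odd multiple of λ/2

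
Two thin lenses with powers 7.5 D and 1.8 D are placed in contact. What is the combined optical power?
P_total = P₁ + P₂ = 9.3 D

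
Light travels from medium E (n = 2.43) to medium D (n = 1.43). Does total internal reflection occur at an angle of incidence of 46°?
θc = arcsin(n₂/n₁) = 36.05°; 46° > θc, so yes — total internal reflection.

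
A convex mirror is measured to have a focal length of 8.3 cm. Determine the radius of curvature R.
R = 2|f| = 16.6 cm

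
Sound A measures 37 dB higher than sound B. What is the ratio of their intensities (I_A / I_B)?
I_A/I_B = 10^(Δβ/10) = 5012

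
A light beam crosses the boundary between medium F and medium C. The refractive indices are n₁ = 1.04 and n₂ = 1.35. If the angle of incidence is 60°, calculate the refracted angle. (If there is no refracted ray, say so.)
sin θ₂ = (n₁/n₂)·sin θ₁ = 0.6672 → θ₂ = 41.85°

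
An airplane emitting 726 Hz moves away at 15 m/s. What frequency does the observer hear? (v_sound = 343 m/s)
f_obs = f·v/(v + v_s) = 695.6 Hz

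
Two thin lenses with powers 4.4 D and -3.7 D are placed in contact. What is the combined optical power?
P_total = P₁ + P₂ = 0.7 D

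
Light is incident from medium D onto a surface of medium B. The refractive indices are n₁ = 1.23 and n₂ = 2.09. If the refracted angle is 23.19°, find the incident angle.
sin θ₁ = (n₂/n₁)·sin θ₂ → θ₁ = 42°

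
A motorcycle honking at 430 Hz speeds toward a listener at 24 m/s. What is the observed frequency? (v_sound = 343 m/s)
f_obs = f·v/(v − v_s) = 462.4 Hz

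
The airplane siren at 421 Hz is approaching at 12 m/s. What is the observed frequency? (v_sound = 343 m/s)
f_obs = f·v/(v − v_s) = 436.3 Hz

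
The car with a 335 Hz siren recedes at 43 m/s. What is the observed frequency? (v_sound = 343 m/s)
f_obs = f·v/(v + v_s) = 297.7 Hz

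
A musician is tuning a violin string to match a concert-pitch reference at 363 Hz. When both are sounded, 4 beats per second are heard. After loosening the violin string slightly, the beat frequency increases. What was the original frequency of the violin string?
359 Hz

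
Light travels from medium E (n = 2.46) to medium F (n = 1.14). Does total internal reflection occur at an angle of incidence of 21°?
θc = arcsin(n₂/n₁) = 27.61°; 21° < θc, so no — the ray refracts.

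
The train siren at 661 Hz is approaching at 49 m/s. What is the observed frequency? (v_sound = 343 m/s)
f_obs = f·v/(v − v_s) = 771.2 Hz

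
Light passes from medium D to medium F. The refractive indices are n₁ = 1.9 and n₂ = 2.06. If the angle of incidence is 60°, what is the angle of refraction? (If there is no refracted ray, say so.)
sin θ₂ = (n₁/n₂)·sin θ₁ = 0.7988 → θ₂ = 53.01°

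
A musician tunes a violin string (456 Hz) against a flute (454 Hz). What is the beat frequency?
2 Hz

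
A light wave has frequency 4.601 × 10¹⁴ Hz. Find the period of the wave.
T = 1/f = 2.173 × 10⁻¹⁵ s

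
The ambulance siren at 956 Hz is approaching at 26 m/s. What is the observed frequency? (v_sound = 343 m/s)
f_obs = f·v/(v − v_s) = 1034 Hz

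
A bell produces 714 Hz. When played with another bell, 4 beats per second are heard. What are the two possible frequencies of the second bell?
f₂ = 714 ± 4 Hz → 718 Hz or 710 Hz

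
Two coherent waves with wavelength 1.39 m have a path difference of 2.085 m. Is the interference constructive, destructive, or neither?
destructive — path difference = 1.5λ, an odd multiple of λ/2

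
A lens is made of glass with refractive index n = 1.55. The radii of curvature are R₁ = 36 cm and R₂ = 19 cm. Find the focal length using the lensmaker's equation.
1/f = (n − 1)(1/R₁ − 1/R₂) → f = -73.16 cm (diverging lens)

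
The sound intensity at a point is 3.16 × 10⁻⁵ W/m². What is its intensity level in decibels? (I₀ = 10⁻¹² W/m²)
β = 10·log₁₀(I/I₀) = 75 dB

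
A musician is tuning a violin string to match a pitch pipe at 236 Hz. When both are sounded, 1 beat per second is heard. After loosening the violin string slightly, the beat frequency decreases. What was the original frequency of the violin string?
237 Hz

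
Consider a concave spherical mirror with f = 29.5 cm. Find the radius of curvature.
R = 2|f| = 59 cm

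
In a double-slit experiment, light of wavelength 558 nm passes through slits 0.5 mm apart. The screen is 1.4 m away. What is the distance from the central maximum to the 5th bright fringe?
y = mλL/d = 7.812 mm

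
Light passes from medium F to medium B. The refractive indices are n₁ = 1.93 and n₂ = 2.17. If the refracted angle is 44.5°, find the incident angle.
sin θ₁ = (n₂/n₁)·sin θ₂ → θ₁ = 52.01°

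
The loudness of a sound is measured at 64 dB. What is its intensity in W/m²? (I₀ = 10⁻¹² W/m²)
I = I₀·10^(β/10) = 2.51 × 10⁻⁶ W/m²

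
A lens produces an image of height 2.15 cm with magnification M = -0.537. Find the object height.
ho = |hi|/|M| = 4.004 cm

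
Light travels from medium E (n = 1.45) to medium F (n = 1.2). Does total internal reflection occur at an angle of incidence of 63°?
θc = arcsin(n₂/n₁) = 55.85°; 63° > θc, so yes — total internal reflection.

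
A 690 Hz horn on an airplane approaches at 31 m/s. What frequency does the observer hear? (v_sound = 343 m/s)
f_obs = f·v/(v − v_s) = 758.6 Hz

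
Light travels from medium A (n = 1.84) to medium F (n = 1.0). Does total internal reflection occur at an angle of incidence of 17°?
θc = arcsin(n₂/n₁) = 32.92°; 17° < θc, so no — the ray refracts.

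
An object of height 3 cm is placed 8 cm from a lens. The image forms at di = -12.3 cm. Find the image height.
hi = (-di/do) × ho = 4.613 cm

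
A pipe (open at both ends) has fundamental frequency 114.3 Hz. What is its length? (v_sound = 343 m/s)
L = v/(2f₁) = 1.5 m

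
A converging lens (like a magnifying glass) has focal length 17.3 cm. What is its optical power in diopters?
P = 1/f = 5.78 D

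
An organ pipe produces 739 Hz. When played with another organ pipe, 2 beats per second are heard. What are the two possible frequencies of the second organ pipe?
f₂ = 739 ± 2 Hz → 741 Hz or 737 Hz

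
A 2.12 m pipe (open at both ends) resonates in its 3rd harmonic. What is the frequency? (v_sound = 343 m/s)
fₙ = nv/(2L) = 242.7 Hz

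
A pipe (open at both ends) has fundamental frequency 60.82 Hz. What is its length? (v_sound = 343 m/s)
L = v/(2f₁) = 2.82 m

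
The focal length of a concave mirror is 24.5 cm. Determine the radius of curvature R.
R = 2|f| = 49 cm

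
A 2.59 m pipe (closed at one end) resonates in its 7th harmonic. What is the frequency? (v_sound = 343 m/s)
fₙ = nv/(4L) = 231.8 Hz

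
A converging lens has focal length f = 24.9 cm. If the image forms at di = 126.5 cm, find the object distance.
1/do = 1/f − 1/di → do = 31 cm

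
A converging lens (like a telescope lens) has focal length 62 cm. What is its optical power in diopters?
P = 1/f = 1.613 D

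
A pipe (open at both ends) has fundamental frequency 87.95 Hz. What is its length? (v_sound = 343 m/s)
L = v/(2f₁) = 1.95 m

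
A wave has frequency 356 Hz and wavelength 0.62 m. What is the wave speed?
v = fλ = 220.7 m/s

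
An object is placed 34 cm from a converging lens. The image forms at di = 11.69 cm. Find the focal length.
1/f = 1/do + 1/di → f = 8.699 cm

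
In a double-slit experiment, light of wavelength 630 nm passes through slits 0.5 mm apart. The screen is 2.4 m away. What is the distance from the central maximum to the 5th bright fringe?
y = mλL/d = 15.12 mm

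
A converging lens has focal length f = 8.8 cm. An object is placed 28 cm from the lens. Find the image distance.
1/di = 1/f − 1/do → di = 12.83 cm (real image)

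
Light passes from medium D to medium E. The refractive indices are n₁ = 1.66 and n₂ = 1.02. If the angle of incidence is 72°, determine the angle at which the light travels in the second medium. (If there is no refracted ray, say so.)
sin θ₂ = (n₁/n₂)·sin θ₁ = 1.548 > 1, so there is no refracted ray — the light undergoes total internal reflection.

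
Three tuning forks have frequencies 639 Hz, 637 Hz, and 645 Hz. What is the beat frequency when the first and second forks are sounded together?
2 Hz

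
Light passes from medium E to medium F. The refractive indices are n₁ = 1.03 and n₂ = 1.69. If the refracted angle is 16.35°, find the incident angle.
sin θ₁ = (n₂/n₁)·sin θ₂ → θ₁ = 27.51°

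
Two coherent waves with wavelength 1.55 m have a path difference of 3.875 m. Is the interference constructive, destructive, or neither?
destructive — path difference = 2.5λ, an odd multiple of λ/2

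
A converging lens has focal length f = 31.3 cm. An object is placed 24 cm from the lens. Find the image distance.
1/di = 1/f − 1/do → di = -102.9 cm (virtual image)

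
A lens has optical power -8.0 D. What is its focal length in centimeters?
f = 1/P = -12.5 cm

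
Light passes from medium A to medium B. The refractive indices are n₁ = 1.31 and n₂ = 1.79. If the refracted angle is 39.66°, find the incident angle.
sin θ₁ = (n₂/n₁)·sin θ₂ → θ₁ = 60.7°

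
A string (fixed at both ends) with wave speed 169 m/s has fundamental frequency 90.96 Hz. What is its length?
L = v/(2f₁) = 0.929 m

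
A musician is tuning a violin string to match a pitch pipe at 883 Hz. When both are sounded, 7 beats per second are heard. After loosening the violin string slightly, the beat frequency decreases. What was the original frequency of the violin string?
890 Hz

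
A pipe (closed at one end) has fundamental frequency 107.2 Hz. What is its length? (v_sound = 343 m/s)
L = v/(4f₁) = 0.7999 m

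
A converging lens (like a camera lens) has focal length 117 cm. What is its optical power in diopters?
P = 1/f = 0.8547 D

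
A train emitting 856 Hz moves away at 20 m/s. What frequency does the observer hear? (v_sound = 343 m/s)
f_obs = f·v/(v + v_s) = 808.8 Hz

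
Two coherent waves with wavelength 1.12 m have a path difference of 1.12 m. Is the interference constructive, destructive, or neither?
constructive — path difference = 1λ, a whole number of wavelengths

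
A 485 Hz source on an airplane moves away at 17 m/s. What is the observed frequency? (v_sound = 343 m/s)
f_obs = f·v/(v + v_s) = 462.1 Hz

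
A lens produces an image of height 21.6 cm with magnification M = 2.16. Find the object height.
ho = |hi|/|M| = 10 cm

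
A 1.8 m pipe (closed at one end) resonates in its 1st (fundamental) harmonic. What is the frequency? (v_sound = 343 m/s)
fₙ = nv/(4L) = 47.64 Hz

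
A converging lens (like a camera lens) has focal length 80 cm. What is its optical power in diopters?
P = 1/f = 1.25 D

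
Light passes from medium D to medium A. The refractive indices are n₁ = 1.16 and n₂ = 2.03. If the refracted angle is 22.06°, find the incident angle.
sin θ₁ = (n₂/n₁)·sin θ₂ → θ₁ = 41.09°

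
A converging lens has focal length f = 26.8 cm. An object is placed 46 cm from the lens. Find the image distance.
1/di = 1/f − 1/do → di = 64.21 cm (real image)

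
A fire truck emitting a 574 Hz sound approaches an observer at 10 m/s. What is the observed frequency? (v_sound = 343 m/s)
f_obs = f·v/(v − v_s) = 591.2 Hz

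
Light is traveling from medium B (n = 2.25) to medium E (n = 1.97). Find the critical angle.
θc = arcsin(n₂/n₁) = 61.11°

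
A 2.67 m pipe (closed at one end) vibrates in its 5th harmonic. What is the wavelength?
λₙ = 4L/n = 2.136 m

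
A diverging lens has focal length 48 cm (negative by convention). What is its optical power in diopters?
P = 1/f = -2.083 D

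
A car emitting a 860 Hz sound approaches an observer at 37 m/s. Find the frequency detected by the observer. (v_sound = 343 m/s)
f_obs = f·v/(v − v_s) = 964 Hz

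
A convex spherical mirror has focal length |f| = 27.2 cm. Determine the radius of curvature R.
R = 2|f| = 54.4 cm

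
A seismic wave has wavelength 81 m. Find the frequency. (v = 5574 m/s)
f = v/λ = 68.81 Hz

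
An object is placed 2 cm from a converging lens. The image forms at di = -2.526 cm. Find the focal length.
1/f = 1/do + 1/di → f = 9.605 cm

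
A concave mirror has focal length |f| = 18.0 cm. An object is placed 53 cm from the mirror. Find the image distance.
f = +18.0 cm (concave); 1/di = 1/f − 1/do → di = 27.26 cm (real image, in front of mirror)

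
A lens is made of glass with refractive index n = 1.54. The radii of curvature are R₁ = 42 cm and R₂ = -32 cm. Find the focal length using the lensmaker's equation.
1/f = (n − 1)(1/R₁ − 1/R₂) → f = 33.63 cm (converging lens)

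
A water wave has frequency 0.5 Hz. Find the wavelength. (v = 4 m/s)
λ = v/f = 8 m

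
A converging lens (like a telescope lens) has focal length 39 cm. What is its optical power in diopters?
P = 1/f = 2.564 D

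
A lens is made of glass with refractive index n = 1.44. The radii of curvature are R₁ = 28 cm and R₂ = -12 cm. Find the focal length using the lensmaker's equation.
1/f = (n − 1)(1/R₁ − 1/R₂) → f = 19.09 cm (converging lens)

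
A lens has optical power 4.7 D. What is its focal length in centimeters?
f = 1/P = 21.28 cm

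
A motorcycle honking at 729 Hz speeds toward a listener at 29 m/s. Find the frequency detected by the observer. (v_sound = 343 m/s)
f_obs = f·v/(v − v_s) = 796.3 Hz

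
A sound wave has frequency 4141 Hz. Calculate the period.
T = 1/f = 2.415 × 10⁻⁴ s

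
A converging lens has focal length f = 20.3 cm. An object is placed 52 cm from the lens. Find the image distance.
1/di = 1/f − 1/do → di = 33.3 cm (real image)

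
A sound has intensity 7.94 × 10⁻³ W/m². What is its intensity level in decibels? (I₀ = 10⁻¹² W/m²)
β = 10·log₁₀(I/I₀) = 99 dB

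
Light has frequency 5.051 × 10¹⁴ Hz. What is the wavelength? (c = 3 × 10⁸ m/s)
λ = c/f = 593.9 nm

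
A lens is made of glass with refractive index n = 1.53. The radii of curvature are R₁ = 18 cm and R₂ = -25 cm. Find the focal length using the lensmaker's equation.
1/f = (n − 1)(1/R₁ − 1/R₂) → f = 19.75 cm (converging lens)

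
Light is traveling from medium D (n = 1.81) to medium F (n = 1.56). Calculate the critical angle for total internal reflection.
θc = arcsin(n₂/n₁) = 59.53°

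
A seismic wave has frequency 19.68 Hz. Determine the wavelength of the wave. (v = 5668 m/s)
λ = v/f = 288 m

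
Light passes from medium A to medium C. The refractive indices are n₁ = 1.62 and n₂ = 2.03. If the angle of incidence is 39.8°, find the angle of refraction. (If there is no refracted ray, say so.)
sin θ₂ = (n₁/n₂)·sin θ₁ = 0.5108 → θ₂ = 30.72°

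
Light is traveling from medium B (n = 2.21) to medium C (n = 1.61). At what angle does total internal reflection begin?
θc = arcsin(n₂/n₁) = 46.76°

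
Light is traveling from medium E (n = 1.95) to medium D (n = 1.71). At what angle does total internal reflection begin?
θc = arcsin(n₂/n₁) = 61.27°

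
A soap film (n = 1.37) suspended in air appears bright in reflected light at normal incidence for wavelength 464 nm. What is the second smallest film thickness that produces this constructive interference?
2nt = (m − ½)λ with m = 2 → t = (m − ½)λ/(2n) = 254 nm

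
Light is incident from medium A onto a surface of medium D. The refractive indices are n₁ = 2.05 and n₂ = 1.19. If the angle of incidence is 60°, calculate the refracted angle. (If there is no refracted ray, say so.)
sin θ₂ = (n₁/n₂)·sin θ₁ = 1.492 > 1, so there is no refracted ray — the light undergoes total internal reflection.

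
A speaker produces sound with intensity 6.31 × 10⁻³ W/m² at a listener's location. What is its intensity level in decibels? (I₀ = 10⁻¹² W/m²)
β = 10·log₁₀(I/I₀) = 98 dB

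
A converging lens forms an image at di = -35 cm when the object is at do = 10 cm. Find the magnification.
M = −di/do = 3.5 (upright image)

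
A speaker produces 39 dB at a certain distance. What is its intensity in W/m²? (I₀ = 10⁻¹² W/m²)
I = I₀·10^(β/10) = 7.94 × 10⁻⁹ W/m²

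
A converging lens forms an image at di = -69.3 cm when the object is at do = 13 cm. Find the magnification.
M = −di/do = 5.331 (upright image)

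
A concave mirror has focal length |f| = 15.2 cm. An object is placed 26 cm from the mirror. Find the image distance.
f = +15.2 cm (concave); 1/di = 1/f − 1/do → di = 36.59 cm (real image, in front of mirror)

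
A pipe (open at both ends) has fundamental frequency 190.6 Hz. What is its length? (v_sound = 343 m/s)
L = v/(2f₁) = 0.8998 m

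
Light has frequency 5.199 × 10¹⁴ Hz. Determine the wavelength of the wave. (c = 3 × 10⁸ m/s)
λ = c/f = 577 nm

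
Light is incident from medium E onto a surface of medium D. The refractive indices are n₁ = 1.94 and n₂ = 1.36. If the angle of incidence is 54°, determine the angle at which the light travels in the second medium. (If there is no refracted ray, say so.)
sin θ₂ = (n₁/n₂)·sin θ₁ = 1.154 > 1, so there is no refracted ray — the light undergoes total internal reflection.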